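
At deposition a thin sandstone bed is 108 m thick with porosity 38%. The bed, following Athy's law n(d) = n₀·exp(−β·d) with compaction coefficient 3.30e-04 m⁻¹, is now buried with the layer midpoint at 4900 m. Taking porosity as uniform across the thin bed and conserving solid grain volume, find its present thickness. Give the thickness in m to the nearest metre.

72 m

Working in km (1 km = 1000 m; β in km⁻¹ = β in m⁻¹ × 1000):
Porosity at 4.9 km: n = 0.38·exp(−0.33×4.9) = 0.0754
Solid-volume conservation: h(1−n) = h₀(1−n₀) ⇒ h = h₀·(1−n₀)/(1−n)
h = 0.108 × (1 − 0.38)/(1 − 0.0754) = 0.108 × 0.6706 = 0.0724 km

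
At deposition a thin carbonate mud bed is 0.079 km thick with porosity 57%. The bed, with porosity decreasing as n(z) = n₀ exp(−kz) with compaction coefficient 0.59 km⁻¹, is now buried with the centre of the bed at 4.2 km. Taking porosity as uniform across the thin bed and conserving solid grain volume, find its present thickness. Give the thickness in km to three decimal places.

Porosity at 4.2 km: n = 0.57·exp(−0.59×4.2) = 0.0478
Solid-volume conservation: h(1−n) = h₀(1−n₀) ⇒ h = h₀·(1−n₀)/(1−n)
h = 0.079 × (1 − 0.57)/(1 − 0.0478) = 0.079 × 0.4516 = 0.0357 km

0.036 km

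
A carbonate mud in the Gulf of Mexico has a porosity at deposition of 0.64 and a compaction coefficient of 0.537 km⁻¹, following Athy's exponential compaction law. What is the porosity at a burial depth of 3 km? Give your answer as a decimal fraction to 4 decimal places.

0.1278

φ = φ₀·exp(−β·Z) = 0.64 × exp(−0.537 × 3) = 0.64 × exp(−1.611)
  = 0.64 × 0.1997 = 0.1278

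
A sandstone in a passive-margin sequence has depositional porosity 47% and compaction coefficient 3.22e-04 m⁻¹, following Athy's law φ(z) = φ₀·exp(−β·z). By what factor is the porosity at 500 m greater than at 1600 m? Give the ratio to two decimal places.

1.43

Working in km (1 km = 1000 m; β in km⁻¹ = β in m⁻¹ × 1000):
φ(z₁)/φ(z₂) = e^(−β·z₁)/e^(−β·z₂) = e^{β(z₂−z₁)}
= exp(0.322 × 1.1) = exp(0.3542) = 1.4250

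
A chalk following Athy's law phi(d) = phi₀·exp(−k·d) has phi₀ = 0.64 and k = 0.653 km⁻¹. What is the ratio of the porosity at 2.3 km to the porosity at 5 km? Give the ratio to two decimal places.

5.83

phi(d₁)/phi(d₂) = e^(−k·d₁)/e^(−k·d₂) = e^{k(d₂−d₁)}
= exp(0.653 × 2.7) = exp(1.763) = 5.8305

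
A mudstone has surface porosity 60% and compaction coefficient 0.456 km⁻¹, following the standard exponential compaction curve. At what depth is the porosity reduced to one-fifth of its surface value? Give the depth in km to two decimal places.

φ/φ₀ = 1/5 ⇒ exp(−k·d) = 1/5 ⇒ d = ln(5) / k
d = 1.6094 / 0.456 = 3.529 km

3.53 km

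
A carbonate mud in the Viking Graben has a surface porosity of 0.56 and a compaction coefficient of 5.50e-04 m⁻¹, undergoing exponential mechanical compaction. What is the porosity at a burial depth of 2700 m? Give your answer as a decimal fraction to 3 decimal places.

Working in km (1 km = 1000 m; k in km⁻¹ = k in m⁻¹ × 1000):
φ = φ₀·exp(−k·d) = 0.56 × exp(−0.55 × 2.7) = 0.56 × exp(−1.485)
  = 0.56 × 0.2265 = 0.1268

0.127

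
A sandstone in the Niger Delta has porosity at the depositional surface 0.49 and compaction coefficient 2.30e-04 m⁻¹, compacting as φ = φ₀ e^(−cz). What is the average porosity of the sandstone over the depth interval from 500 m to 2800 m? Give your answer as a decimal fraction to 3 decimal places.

Working in km (1 km = 1000 m; c in km⁻¹ = c in m⁻¹ × 1000):
⟨φ⟩ = (1/(z₂−z₁)) ∫ φ₀ e^(−cz) dz = φ₀·(e^(−c·z₁) − e^(−c·z₂)) / (c·(z₂−z₁))
e^(−0.23×0.5) = 0.8914; e^(−0.23×2.8) = 0.5252
⟨φ⟩ = 0.49 × (0.8914 − 0.5252) / (0.23 × 2.3) = 0.49 × 0.6922 = 0.3392

0.339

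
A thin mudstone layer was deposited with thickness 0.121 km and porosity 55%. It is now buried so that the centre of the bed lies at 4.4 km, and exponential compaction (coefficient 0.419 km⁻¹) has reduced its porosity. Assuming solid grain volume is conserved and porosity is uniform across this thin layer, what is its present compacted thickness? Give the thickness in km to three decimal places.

Porosity at 4.4 km: n = 0.55·exp(−0.419×4.4) = 0.0870
Solid-volume conservation: h(1−n) = h₀(1−n₀) ⇒ h = h₀·(1−n₀)/(1−n)
h = 0.121 × (1 − 0.55)/(1 − 0.0870) = 0.121 × 0.4929 = 0.0596 km

0.060 km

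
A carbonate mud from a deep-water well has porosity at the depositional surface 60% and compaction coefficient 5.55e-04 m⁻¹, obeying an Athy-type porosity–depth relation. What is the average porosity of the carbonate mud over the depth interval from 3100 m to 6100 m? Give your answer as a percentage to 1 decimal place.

5.2%

Working in km (1 km = 1000 m; β in km⁻¹ = β in m⁻¹ × 1000):
⟨n⟩ = (1/(Z₂−Z₁)) ∫ n₀ e^(−βZ) dZ = n₀·(e^(−β·Z₁) − e^(−β·Z₂)) / (β·(Z₂−Z₁))
e^(−0.555×3.1) = 0.1790; e^(−0.555×6.1) = 0.0339
⟨n⟩ = 0.6 × (0.1790 − 0.0339) / (0.555 × 3) = 0.6 × 0.0872 = 0.0523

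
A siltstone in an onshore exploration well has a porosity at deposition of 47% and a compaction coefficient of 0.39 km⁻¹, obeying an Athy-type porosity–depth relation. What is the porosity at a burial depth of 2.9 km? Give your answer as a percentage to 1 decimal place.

n = n₀·exp(−k·Z) = 0.47 × exp(−0.39 × 2.9) = 0.47 × exp(−1.131)
  = 0.47 × 0.3227 = 0.1517

15.2%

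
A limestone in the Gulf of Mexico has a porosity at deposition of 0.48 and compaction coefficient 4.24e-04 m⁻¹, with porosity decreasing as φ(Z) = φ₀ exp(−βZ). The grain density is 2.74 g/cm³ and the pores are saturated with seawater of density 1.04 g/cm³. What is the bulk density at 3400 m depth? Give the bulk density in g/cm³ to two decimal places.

2.55 g/cm³

Working in km (1 km = 1000 m; β in km⁻¹ = β in m⁻¹ × 1000):
Porosity at depth: φ = 0.48·exp(−0.424×3.4) = 0.48×0.2365 = 0.1135
Bulk density: ρ_b = (1−φ)ρ_g + φ·ρ_f = 0.8865×2.74 + 0.1135×1.04
       = 2.429 + 0.118 = 2.547 g/cm³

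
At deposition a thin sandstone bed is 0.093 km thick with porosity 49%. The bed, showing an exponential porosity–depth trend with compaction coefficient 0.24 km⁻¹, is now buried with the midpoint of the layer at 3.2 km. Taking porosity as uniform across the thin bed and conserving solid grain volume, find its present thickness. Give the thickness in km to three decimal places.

Porosity at 3.2 km: n = 0.49·exp(−0.24×3.2) = 0.2273
Solid-volume conservation: h(1−n) = h₀(1−n₀) ⇒ h = h₀·(1−n₀)/(1−n)
h = 0.093 × (1 − 0.49)/(1 − 0.2273) = 0.093 × 0.6600 = 0.0614 km

0.061 km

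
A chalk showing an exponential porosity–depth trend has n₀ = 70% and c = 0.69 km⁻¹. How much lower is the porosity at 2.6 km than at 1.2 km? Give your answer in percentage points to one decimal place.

n(1.2) = 0.7·e^(−0.69×1.2) = 0.3058
n(2.6) = 0.7·e^(−0.69×2.6) = 0.1164
Δn = 0.3058 − 0.1164 = 0.1894

18.9 percentage points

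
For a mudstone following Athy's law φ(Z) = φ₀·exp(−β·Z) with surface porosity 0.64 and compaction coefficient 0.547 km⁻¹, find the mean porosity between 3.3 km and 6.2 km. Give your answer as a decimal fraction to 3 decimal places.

0.053

⟨φ⟩ = (1/(Z₂−Z₁)) ∫ φ₀ e^(−βZ) dZ = φ₀·(e^(−β·Z₁) − e^(−β·Z₂)) / (β·(Z₂−Z₁))
e^(−0.547×3.3) = 0.1645; e^(−0.547×6.2) = 0.0337
⟨φ⟩ = 0.64 × (0.1645 − 0.0337) / (0.547 × 2.9) = 0.64 × 0.0825 = 0.0528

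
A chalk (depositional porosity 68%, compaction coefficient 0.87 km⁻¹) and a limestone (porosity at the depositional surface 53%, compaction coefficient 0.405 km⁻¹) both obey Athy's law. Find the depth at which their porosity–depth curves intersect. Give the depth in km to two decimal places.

0.54 km

Set phi₀ₐ e^(−cₐz) = phi₀ᵦ e^(−cᵦz) ⇒ ln(phi₀ₐ/phi₀ᵦ) = (cₐ − cᵦ)·z
z = ln(0.68/0.53) / (0.87 − 0.405) = 0.2492 / 0.465 = 0.536 km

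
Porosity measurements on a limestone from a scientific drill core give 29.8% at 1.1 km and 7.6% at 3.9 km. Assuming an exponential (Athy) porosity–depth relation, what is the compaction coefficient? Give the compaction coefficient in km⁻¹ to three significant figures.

Athy: n(z) = n₀ e^(−cz) ⇒ n₁/n₂ = e^{c(z₂−z₁)} ⇒ c = ln(n₁/n₂)/(z₂−z₁)
c = ln(0.298/0.076) / (3.9 − 1.1) = ln(3.921) / 2.8 = 1.3664 / 2.8 = 0.488 km⁻¹

0.488 km⁻¹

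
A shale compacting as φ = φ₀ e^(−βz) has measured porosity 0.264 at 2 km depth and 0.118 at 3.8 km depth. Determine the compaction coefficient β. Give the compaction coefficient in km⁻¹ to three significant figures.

0.447 km⁻¹

Athy: φ(z) = φ₀ e^(−βz) ⇒ φ₁/φ₂ = e^{β(z₂−z₁)} ⇒ β = ln(φ₁/φ₂)/(z₂−z₁)
β = ln(0.264/0.118) / (3.8 − 2) = ln(2.237) / 1.8 = 0.8053 / 1.8 = 0.4474 km⁻¹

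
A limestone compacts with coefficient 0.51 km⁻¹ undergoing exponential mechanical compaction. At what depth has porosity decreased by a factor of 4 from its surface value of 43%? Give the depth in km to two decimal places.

n/n₀ = 1/4 ⇒ exp(−k·Z) = 1/4 ⇒ Z = ln(4) / k
Z = 1.3863 / 0.51 = 2.718 km

2.72 km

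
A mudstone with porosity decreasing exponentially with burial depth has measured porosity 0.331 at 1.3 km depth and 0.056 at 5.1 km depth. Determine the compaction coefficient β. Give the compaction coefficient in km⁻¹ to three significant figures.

0.468 km⁻¹

Athy: φ(d) = φ₀ e^(−βd) ⇒ φ₁/φ₂ = e^{β(d₂−d₁)} ⇒ β = ln(φ₁/φ₂)/(d₂−d₁)
β = ln(0.331/0.056) / (5.1 − 1.3) = ln(5.911) / 3.8 = 1.7768 / 3.8 = 0.4676 km⁻¹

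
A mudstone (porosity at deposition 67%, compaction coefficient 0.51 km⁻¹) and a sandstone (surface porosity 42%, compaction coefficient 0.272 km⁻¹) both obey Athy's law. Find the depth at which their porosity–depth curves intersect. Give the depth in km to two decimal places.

Set φ₀ₐ e^(−kₐz) = φ₀ᵦ e^(−kᵦz) ⇒ ln(φ₀ₐ/φ₀ᵦ) = (kₐ − kᵦ)·z
z = ln(0.67/0.42) / (0.51 − 0.272) = 0.4670 / 0.238 = 1.962 km

1.96 km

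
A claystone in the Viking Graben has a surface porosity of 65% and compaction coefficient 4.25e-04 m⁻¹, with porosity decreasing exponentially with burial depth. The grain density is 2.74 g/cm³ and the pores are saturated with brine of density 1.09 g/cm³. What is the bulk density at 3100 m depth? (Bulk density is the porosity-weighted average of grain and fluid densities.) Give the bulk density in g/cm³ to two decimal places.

2.45 g/cm³

Working in km (1 km = 1000 m; β in km⁻¹ = β in m⁻¹ × 1000):
Porosity at depth: φ = 0.65·exp(−0.425×3.1) = 0.65×0.2678 = 0.1741
Bulk density: ρ_b = (1−φ)ρ_g + φ·ρ_f = 0.8259×2.74 + 0.1741×1.09
       = 2.263 + 0.190 = 2.453 g/cm³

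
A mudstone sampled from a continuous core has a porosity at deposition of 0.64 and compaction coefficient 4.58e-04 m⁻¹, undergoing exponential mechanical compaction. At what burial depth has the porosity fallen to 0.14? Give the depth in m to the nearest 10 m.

3320 m

Working in km (1 km = 1000 m; c in km⁻¹ = c in m⁻¹ × 1000):
Invert Athy's law: d = ln(φ₀/φ) / c
d = ln(0.64/0.14) / 0.458 = ln(4.571) / 0.458 = 1.5198 / 0.458 = 3.318 km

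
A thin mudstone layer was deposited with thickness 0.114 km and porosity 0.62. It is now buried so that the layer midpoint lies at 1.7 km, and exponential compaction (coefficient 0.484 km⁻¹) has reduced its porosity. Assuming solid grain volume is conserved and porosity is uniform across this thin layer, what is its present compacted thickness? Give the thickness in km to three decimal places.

0.060 km

Porosity at 1.7 km: φ = 0.62·exp(−0.484×1.7) = 0.2723
Solid-volume conservation: h(1−φ) = h₀(1−φ₀) ⇒ h = h₀·(1−φ₀)/(1−φ)
h = 0.114 × (1 − 0.62)/(1 − 0.2723) = 0.114 × 0.5222 = 0.0595 km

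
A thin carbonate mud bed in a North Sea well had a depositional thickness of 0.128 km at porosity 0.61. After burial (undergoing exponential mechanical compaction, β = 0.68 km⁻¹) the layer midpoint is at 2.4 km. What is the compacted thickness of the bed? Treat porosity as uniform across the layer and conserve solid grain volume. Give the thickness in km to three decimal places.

Porosity at 2.4 km: n = 0.61·exp(−0.68×2.4) = 0.1193
Solid-volume conservation: h(1−n) = h₀(1−n₀) ⇒ h = h₀·(1−n₀)/(1−n)
h = 0.128 × (1 − 0.61)/(1 − 0.1193) = 0.128 × 0.4428 = 0.0567 km

0.057 km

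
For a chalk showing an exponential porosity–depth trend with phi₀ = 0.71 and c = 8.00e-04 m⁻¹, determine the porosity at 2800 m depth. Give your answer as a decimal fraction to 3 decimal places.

Working in km (1 km = 1000 m; c in km⁻¹ = c in m⁻¹ × 1000):
phi = phi₀·exp(−c·d) = 0.71 × exp(−0.8 × 2.8) = 0.71 × exp(−2.24)
  = 0.71 × 0.1065 = 0.0756

0.076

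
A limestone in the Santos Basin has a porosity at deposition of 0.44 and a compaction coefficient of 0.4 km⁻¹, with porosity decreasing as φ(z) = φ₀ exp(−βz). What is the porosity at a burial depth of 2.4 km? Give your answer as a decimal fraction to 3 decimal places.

0.168

φ = φ₀·exp(−β·z) = 0.44 × exp(−0.4 × 2.4) = 0.44 × exp(−0.96)
  = 0.44 × 0.3829 = 0.1685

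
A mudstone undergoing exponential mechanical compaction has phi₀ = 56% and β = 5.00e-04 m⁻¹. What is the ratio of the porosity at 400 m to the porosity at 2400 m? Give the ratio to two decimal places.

2.72

Working in km (1 km = 1000 m; β in km⁻¹ = β in m⁻¹ × 1000):
phi(Z₁)/phi(Z₂) = e^(−β·Z₁)/e^(−β·Z₂) = e^{β(Z₂−Z₁)}
= exp(0.5 × 2) = exp(1) = 2.7183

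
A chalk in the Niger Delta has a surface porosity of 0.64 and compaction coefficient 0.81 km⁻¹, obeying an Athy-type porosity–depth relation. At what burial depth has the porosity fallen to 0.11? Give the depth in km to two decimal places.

Invert Athy's law: z = ln(phi₀/phi) / k
z = ln(0.64/0.11) / 0.81 = ln(5.818) / 0.81 = 1.7610 / 0.81 = 2.174 km

2.17 km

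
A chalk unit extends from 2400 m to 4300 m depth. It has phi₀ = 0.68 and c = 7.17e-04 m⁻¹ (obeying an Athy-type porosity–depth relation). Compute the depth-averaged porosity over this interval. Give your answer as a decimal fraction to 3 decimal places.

Working in km (1 km = 1000 m; c in km⁻¹ = c in m⁻¹ × 1000):
⟨phi⟩ = (1/(d₂−d₁)) ∫ phi₀ e^(−cd) dd = phi₀·(e^(−c·d₁) − e^(−c·d₂)) / (c·(d₂−d₁))
e^(−0.717×2.4) = 0.1789; e^(−0.717×4.3) = 0.0458
⟨phi⟩ = 0.68 × (0.1789 − 0.0458) / (0.717 × 1.9) = 0.68 × 0.0977 = 0.0664

0.066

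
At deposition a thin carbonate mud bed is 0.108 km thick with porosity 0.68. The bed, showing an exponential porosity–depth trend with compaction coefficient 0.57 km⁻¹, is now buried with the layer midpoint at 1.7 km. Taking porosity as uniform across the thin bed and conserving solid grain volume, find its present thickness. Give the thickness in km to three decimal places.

Porosity at 1.7 km: phi = 0.68·exp(−0.57×1.7) = 0.2580
Solid-volume conservation: h(1−phi) = h₀(1−phi₀) ⇒ h = h₀·(1−phi₀)/(1−phi)
h = 0.108 × (1 − 0.68)/(1 − 0.2580) = 0.108 × 0.4313 = 0.0466 km

0.047 km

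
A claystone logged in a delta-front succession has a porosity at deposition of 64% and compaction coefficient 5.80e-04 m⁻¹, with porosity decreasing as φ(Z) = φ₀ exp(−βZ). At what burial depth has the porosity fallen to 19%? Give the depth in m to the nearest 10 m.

2090 m

Working in km (1 km = 1000 m; β in km⁻¹ = β in m⁻¹ × 1000):
Invert Athy's law: Z = ln(φ₀/φ) / β
Z = ln(0.64/0.19) / 0.58 = ln(3.368) / 0.58 = 1.2144 / 0.58 = 2.094 km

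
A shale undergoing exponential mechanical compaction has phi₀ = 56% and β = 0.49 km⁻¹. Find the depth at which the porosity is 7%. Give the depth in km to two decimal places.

4.24 km

Invert Athy's law: d = ln(phi₀/phi) / β
d = ln(0.56/0.07) / 0.49 = ln(8) / 0.49 = 2.0794 / 0.49 = 4.244 km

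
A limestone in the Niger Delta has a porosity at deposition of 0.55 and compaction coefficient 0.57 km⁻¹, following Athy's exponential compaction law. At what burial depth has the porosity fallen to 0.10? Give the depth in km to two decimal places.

Invert Athy's law: Z = ln(φ₀/φ) / c
Z = ln(0.55/0.1) / 0.57 = ln(5.5) / 0.57 = 1.7047 / 0.57 = 2.991 km

2.99 km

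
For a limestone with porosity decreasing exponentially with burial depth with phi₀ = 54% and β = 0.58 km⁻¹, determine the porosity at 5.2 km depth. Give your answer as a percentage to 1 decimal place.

phi = phi₀·exp(−β·d) = 0.54 × exp(−0.58 × 5.2) = 0.54 × exp(−3.016)
  = 0.54 × 0.0490 = 0.0265

2.6%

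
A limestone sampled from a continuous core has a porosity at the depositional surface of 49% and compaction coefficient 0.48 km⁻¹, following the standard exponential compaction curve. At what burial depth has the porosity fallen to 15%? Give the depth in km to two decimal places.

Invert Athy's law: Z = ln(n₀/n) / β
Z = ln(0.49/0.15) / 0.48 = ln(3.267) / 0.48 = 1.1838 / 0.48 = 2.466 km

2.47 km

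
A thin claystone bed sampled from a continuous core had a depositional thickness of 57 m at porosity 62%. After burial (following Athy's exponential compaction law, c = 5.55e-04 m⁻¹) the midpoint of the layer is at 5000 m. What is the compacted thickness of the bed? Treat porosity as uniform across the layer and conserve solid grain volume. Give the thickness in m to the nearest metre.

23 m

Working in km (1 km = 1000 m; c in km⁻¹ = c in m⁻¹ × 1000):
Porosity at 5 km: phi = 0.62·exp(−0.555×5) = 0.0387
Solid-volume conservation: h(1−phi) = h₀(1−phi₀) ⇒ h = h₀·(1−phi₀)/(1−phi)
h = 0.057 × (1 − 0.62)/(1 − 0.0387) = 0.057 × 0.3953 = 0.0225 km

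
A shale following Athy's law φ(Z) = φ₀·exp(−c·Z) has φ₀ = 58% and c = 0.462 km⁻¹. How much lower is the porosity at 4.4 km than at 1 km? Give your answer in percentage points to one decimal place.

φ(1) = 0.58·e^(−0.462×1) = 0.3654
φ(4.4) = 0.58·e^(−0.462×4.4) = 0.0760
Δφ = 0.3654 − 0.0760 = 0.2895

28.9 percentage points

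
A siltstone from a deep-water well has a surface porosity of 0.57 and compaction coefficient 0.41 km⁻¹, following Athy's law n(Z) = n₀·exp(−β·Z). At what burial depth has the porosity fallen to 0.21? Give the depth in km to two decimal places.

Invert Athy's law: Z = ln(n₀/n) / β
Z = ln(0.57/0.21) / 0.41 = ln(2.714) / 0.41 = 0.9985 / 0.41 = 2.435 km

2.44 km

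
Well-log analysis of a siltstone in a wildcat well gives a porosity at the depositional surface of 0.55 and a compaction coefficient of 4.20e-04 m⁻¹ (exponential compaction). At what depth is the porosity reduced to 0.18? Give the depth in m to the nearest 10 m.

Working in km (1 km = 1000 m; β in km⁻¹ = β in m⁻¹ × 1000):
Invert Athy's law: z = ln(n₀/n) / β
z = ln(0.55/0.18) / 0.42 = ln(3.056) / 0.42 = 1.1170 / 0.42 = 2.659 km

2660 m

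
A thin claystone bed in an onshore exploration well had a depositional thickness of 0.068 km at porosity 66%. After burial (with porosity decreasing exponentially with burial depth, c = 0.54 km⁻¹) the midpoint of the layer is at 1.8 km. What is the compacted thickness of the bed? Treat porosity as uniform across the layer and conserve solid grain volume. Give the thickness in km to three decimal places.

0.031 km

Porosity at 1.8 km: n = 0.66·exp(−0.54×1.8) = 0.2497
Solid-volume conservation: h(1−n) = h₀(1−n₀) ⇒ h = h₀·(1−n₀)/(1−n)
h = 0.068 × (1 − 0.66)/(1 − 0.2497) = 0.068 × 0.4531 = 0.0308 km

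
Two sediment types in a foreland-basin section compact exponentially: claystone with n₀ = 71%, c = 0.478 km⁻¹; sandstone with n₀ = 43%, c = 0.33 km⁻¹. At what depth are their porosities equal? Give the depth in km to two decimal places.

Set n₀ₐ e^(−cₐz) = n₀ᵦ e^(−cᵦz) ⇒ ln(n₀ₐ/n₀ᵦ) = (cₐ − cᵦ)·z
z = ln(0.71/0.43) / (0.478 − 0.33) = 0.5015 / 0.148 = 3.388 km

3.39 km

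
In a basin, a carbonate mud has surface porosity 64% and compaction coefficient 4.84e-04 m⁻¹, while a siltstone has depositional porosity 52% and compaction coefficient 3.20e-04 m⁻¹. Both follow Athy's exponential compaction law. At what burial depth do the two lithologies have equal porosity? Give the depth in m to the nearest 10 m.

1270 m

Working in km (1 km = 1000 m; β in km⁻¹ = β in m⁻¹ × 1000):
Set n₀ₐ e^(−βₐZ) = n₀ᵦ e^(−βᵦZ) ⇒ ln(n₀ₐ/n₀ᵦ) = (βₐ − βᵦ)·Z
Z = ln(0.64/0.52) / (0.484 − 0.32) = 0.2076 / 0.164 = 1.266 km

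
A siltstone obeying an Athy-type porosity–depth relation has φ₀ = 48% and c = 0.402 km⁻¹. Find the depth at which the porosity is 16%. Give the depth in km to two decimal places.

2.73 km

Invert Athy's law: Z = ln(φ₀/φ) / c
Z = ln(0.48/0.16) / 0.402 = ln(3) / 0.402 = 1.0986 / 0.402 = 2.733 km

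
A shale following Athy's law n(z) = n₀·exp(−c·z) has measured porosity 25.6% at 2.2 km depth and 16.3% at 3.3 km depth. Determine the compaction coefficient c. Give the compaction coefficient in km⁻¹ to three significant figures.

0.410 km⁻¹

Athy: n(z) = n₀ e^(−cz) ⇒ n₁/n₂ = e^{c(z₂−z₁)} ⇒ c = ln(n₁/n₂)/(z₂−z₁)
c = ln(0.256/0.163) / (3.3 − 2.2) = ln(1.571) / 1.1 = 0.4514 / 1.1 = 0.4104 km⁻¹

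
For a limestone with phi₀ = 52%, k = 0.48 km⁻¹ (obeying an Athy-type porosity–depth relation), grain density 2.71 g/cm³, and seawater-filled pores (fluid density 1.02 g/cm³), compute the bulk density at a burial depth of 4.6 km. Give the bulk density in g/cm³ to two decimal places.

Porosity at depth: phi = 0.52·exp(−0.48×4.6) = 0.52×0.1099 = 0.0572
Bulk density: ρ_b = (1−phi)ρ_g + phi·ρ_f = 0.9428×2.71 + 0.0572×1.02
       = 2.555 + 0.058 = 2.613 g/cm³

2.61 g/cm³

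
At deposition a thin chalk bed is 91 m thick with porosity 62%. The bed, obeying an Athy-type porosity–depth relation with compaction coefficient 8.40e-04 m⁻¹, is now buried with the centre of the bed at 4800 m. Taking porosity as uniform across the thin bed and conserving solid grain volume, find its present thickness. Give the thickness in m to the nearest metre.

Working in km (1 km = 1000 m; c in km⁻¹ = c in m⁻¹ × 1000):
Porosity at 4.8 km: phi = 0.62·exp(−0.84×4.8) = 0.0110
Solid-volume conservation: h(1−phi) = h₀(1−phi₀) ⇒ h = h₀·(1−phi₀)/(1−phi)
h = 0.091 × (1 − 0.62)/(1 − 0.0110) = 0.091 × 0.3842 = 0.0350 km

35 m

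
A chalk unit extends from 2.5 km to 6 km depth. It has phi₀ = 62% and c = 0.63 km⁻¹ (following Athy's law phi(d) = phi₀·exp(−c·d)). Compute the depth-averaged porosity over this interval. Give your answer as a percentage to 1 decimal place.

⟨phi⟩ = (1/(d₂−d₁)) ∫ phi₀ e^(−cd) dd = phi₀·(e^(−c·d₁) − e^(−c·d₂)) / (c·(d₂−d₁))
e^(−0.63×2.5) = 0.2070; e^(−0.63×6) = 0.0228
⟨phi⟩ = 0.62 × (0.2070 − 0.0228) / (0.63 × 3.5) = 0.62 × 0.0835 = 0.0518

5.2%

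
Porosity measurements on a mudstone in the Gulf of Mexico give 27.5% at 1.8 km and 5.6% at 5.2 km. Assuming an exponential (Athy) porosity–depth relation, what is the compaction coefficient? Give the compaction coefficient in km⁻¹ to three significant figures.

Athy: phi(d) = phi₀ e^(−βd) ⇒ phi₁/phi₂ = e^{β(d₂−d₁)} ⇒ β = ln(phi₁/phi₂)/(d₂−d₁)
β = ln(0.275/0.056) / (5.2 − 1.8) = ln(4.911) / 3.4 = 1.5914 / 3.4 = 0.4681 km⁻¹

0.468 km⁻¹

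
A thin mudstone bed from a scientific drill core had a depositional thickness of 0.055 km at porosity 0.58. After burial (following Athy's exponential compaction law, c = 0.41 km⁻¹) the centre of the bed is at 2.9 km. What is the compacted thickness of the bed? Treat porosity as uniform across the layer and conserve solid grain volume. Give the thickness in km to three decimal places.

0.028 km

Porosity at 2.9 km: n = 0.58·exp(−0.41×2.9) = 0.1766
Solid-volume conservation: h(1−n) = h₀(1−n₀) ⇒ h = h₀·(1−n₀)/(1−n)
h = 0.055 × (1 − 0.58)/(1 − 0.1766) = 0.055 × 0.5101 = 0.0281 km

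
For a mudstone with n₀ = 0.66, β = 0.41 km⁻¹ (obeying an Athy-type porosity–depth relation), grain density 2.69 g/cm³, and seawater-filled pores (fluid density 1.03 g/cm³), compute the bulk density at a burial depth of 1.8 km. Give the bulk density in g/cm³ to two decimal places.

Porosity at depth: n = 0.66·exp(−0.41×1.8) = 0.66×0.4781 = 0.3155
Bulk density: ρ_b = (1−n)ρ_g + n·ρ_f = 0.6845×2.69 + 0.3155×1.03
       = 1.841 + 0.325 = 2.166 g/cm³

2.17 g/cm³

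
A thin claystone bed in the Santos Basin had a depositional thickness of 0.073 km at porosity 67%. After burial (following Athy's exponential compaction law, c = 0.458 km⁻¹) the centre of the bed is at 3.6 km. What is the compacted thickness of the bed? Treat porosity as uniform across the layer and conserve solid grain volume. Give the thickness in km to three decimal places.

0.028 km

Porosity at 3.6 km: φ = 0.67·exp(−0.458×3.6) = 0.1288
Solid-volume conservation: h(1−φ) = h₀(1−φ₀) ⇒ h = h₀·(1−φ₀)/(1−φ)
h = 0.073 × (1 − 0.67)/(1 − 0.1288) = 0.073 × 0.3788 = 0.0277 km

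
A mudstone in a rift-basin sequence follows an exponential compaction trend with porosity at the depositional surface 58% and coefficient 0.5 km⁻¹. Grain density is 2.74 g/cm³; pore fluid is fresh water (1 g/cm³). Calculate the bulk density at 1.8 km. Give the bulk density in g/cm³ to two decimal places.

2.33 g/cm³

Porosity at depth: φ = 0.58·exp(−0.5×1.8) = 0.58×0.4066 = 0.2358
Bulk density: ρ_b = (1−φ)ρ_g + φ·ρ_f = 0.7642×2.74 + 0.2358×1
       = 2.094 + 0.236 = 2.330 g/cm³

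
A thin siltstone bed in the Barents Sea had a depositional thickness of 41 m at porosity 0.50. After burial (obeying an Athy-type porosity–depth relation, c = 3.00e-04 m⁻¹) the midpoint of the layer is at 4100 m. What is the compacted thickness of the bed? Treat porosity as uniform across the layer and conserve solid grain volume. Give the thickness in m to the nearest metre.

Working in km (1 km = 1000 m; c in km⁻¹ = c in m⁻¹ × 1000):
Porosity at 4.1 km: φ = 0.5·exp(−0.3×4.1) = 0.1461
Solid-volume conservation: h(1−φ) = h₀(1−φ₀) ⇒ h = h₀·(1−φ₀)/(1−φ)
h = 0.041 × (1 − 0.5)/(1 − 0.1461) = 0.041 × 0.5856 = 0.0240 km

24 m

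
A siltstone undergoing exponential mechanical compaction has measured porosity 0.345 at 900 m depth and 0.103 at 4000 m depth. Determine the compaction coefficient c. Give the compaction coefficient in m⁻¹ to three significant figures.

Working in km (1 km = 1000 m; c in km⁻¹ = c in m⁻¹ × 1000):
Athy: n(Z) = n₀ e^(−cZ) ⇒ n₁/n₂ = e^{c(Z₂−Z₁)} ⇒ c = ln(n₁/n₂)/(Z₂−Z₁)
c = ln(0.345/0.103) / (4 − 0.9) = ln(3.35) / 3.1 = 1.2088 / 3.1 = 0.3899 km⁻¹

0.000390 m⁻¹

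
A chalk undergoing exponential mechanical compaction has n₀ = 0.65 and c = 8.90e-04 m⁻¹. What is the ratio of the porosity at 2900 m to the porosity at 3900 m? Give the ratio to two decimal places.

2.44

Working in km (1 km = 1000 m; c in km⁻¹ = c in m⁻¹ × 1000):
n(Z₁)/n(Z₂) = e^(−c·Z₁)/e^(−c·Z₂) = e^{c(Z₂−Z₁)}
= exp(0.89 × 1) = exp(0.89) = 2.4351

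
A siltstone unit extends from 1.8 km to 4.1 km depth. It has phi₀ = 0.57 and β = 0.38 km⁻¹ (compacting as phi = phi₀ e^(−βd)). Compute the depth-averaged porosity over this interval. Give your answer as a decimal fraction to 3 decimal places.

0.192

⟨phi⟩ = (1/(d₂−d₁)) ∫ phi₀ e^(−βd) dd = phi₀·(e^(−β·d₁) − e^(−β·d₂)) / (β·(d₂−d₁))
e^(−0.38×1.8) = 0.5046; e^(−0.38×4.1) = 0.2106
⟨phi⟩ = 0.57 × (0.5046 − 0.2106) / (0.38 × 2.3) = 0.57 × 0.3364 = 0.1918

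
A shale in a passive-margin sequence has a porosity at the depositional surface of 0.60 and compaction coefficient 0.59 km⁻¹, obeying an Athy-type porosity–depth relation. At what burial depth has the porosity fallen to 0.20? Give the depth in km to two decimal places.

Invert Athy's law: Z = ln(phi₀/phi) / c
Z = ln(0.6/0.2) / 0.59 = ln(3) / 0.59 = 1.0986 / 0.59 = 1.862 km

1.86 km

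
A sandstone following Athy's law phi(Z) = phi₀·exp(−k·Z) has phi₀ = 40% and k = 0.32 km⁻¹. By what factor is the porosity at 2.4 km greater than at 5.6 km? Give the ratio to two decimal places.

phi(Z₁)/phi(Z₂) = e^(−k·Z₁)/e^(−k·Z₂) = e^{k(Z₂−Z₁)}
= exp(0.32 × 3.2) = exp(1.024) = 2.7843

2.78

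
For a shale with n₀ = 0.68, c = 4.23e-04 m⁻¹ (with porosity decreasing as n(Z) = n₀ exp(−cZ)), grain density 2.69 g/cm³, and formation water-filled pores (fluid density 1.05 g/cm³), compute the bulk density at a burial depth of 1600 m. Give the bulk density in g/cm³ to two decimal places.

Working in km (1 km = 1000 m; c in km⁻¹ = c in m⁻¹ × 1000):
Porosity at depth: n = 0.68·exp(−0.423×1.6) = 0.68×0.5082 = 0.3456
Bulk density: ρ_b = (1−n)ρ_g + n·ρ_f = 0.6544×2.69 + 0.3456×1.05
       = 1.760 + 0.363 = 2.123 g/cm³

2.12 g/cm³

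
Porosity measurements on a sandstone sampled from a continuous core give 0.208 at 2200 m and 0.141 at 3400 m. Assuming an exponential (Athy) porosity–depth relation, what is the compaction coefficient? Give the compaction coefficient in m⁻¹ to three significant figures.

Working in km (1 km = 1000 m; β in km⁻¹ = β in m⁻¹ × 1000):
Athy: phi(Z) = phi₀ e^(−βZ) ⇒ phi₁/phi₂ = e^{β(Z₂−Z₁)} ⇒ β = ln(phi₁/phi₂)/(Z₂−Z₁)
β = ln(0.208/0.141) / (3.4 − 2.2) = ln(1.475) / 1.2 = 0.3888 / 1.2 = 0.324 km⁻¹

0.000324 m⁻¹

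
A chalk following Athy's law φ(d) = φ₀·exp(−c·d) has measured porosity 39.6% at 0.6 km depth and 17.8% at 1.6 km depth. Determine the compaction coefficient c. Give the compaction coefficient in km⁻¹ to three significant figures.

0.800 km⁻¹

Athy: φ(d) = φ₀ e^(−cd) ⇒ φ₁/φ₂ = e^{c(d₂−d₁)} ⇒ c = ln(φ₁/φ₂)/(d₂−d₁)
c = ln(0.396/0.178) / (1.6 − 0.6) = ln(2.225) / 1 = 0.7996 / 1 = 0.7996 km⁻¹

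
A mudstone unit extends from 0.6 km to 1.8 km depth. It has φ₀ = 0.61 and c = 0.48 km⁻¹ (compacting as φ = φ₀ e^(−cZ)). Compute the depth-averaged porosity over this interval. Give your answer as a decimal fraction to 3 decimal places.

⟨φ⟩ = (1/(Z₂−Z₁)) ∫ φ₀ e^(−cZ) dZ = φ₀·(e^(−c·Z₁) − e^(−c·Z₂)) / (c·(Z₂−Z₁))
e^(−0.48×0.6) = 0.7498; e^(−0.48×1.8) = 0.4215
⟨φ⟩ = 0.61 × (0.7498 − 0.4215) / (0.48 × 1.2) = 0.61 × 0.5699 = 0.3477

0.348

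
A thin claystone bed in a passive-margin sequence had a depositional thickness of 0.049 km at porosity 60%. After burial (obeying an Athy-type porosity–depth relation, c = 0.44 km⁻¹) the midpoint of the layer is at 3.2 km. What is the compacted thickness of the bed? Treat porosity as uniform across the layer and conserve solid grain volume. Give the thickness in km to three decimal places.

Porosity at 3.2 km: φ = 0.6·exp(−0.44×3.2) = 0.1468
Solid-volume conservation: h(1−φ) = h₀(1−φ₀) ⇒ h = h₀·(1−φ₀)/(1−φ)
h = 0.049 × (1 − 0.6)/(1 − 0.1468) = 0.049 × 0.4688 = 0.0230 km

0.023 km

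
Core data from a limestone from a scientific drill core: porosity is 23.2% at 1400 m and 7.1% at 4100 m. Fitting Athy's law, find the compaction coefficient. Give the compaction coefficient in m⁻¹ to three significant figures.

0.000439 m⁻¹

Working in km (1 km = 1000 m; β in km⁻¹ = β in m⁻¹ × 1000):
Athy: phi(d) = phi₀ e^(−βd) ⇒ phi₁/phi₂ = e^{β(d₂−d₁)} ⇒ β = ln(phi₁/phi₂)/(d₂−d₁)
β = ln(0.232/0.071) / (4.1 − 1.4) = ln(3.268) / 2.7 = 1.1841 / 2.7 = 0.4385 km⁻¹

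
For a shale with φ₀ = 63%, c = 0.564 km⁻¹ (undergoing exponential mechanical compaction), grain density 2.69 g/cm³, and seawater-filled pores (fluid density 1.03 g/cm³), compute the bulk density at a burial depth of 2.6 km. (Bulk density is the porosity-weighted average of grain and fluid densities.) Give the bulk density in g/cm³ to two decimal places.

Porosity at depth: φ = 0.63·exp(−0.564×2.6) = 0.63×0.2308 = 0.1454
Bulk density: ρ_b = (1−φ)ρ_g + φ·ρ_f = 0.8546×2.69 + 0.1454×1.03
       = 2.299 + 0.150 = 2.449 g/cm³

2.45 g/cm³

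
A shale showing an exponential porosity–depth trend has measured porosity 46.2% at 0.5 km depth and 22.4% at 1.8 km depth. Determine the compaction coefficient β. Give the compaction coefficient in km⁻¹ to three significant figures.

Athy: phi(Z) = phi₀ e^(−βZ) ⇒ phi₁/phi₂ = e^{β(Z₂−Z₁)} ⇒ β = ln(phi₁/phi₂)/(Z₂−Z₁)
β = ln(0.462/0.224) / (1.8 − 0.5) = ln(2.062) / 1.3 = 0.7239 / 1.3 = 0.5569 km⁻¹

0.557 km⁻¹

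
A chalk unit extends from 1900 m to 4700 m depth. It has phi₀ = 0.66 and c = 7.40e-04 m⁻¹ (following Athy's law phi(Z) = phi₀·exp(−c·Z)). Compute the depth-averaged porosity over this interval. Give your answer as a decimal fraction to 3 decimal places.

Working in km (1 km = 1000 m; c in km⁻¹ = c in m⁻¹ × 1000):
⟨phi⟩ = (1/(Z₂−Z₁)) ∫ phi₀ e^(−cZ) dZ = phi₀·(e^(−c·Z₁) − e^(−c·Z₂)) / (c·(Z₂−Z₁))
e^(−0.74×1.9) = 0.2451; e^(−0.74×4.7) = 0.0309
⟨phi⟩ = 0.66 × (0.2451 − 0.0309) / (0.74 × 2.8) = 0.66 × 0.1034 = 0.0682

0.068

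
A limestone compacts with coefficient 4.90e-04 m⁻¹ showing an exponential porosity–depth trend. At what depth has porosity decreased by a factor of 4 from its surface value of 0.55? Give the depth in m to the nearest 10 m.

Working in km (1 km = 1000 m; k in km⁻¹ = k in m⁻¹ × 1000):
φ/φ₀ = 1/4 ⇒ exp(−k·d) = 1/4 ⇒ d = ln(4) / k
d = 1.3863 / 0.49 = 2.829 km

2830 m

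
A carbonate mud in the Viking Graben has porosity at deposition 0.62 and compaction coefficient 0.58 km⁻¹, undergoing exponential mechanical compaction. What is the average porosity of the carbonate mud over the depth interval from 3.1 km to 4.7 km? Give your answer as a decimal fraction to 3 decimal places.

0.067

⟨φ⟩ = (1/(z₂−z₁)) ∫ φ₀ e^(−kz) dz = φ₀·(e^(−k·z₁) − e^(−k·z₂)) / (k·(z₂−z₁))
e^(−0.58×3.1) = 0.1656; e^(−0.58×4.7) = 0.0655
⟨φ⟩ = 0.62 × (0.1656 − 0.0655) / (0.58 × 1.6) = 0.62 × 0.1079 = 0.0669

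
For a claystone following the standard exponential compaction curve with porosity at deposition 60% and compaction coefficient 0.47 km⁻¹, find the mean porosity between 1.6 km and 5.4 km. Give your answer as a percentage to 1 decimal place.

13.2%

⟨phi⟩ = (1/(z₂−z₁)) ∫ phi₀ e^(−cz) dz = phi₀·(e^(−c·z₁) − e^(−c·z₂)) / (c·(z₂−z₁))
e^(−0.47×1.6) = 0.4714; e^(−0.47×5.4) = 0.0790
⟨phi⟩ = 0.6 × (0.4714 − 0.0790) / (0.47 × 3.8) = 0.6 × 0.2197 = 0.1318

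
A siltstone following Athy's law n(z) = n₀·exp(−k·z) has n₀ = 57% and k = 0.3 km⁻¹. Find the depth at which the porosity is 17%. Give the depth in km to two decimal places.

Invert Athy's law: z = ln(n₀/n) / k
z = ln(0.57/0.17) / 0.3 = ln(3.353) / 0.3 = 1.2098 / 0.3 = 4.033 km

4.03 km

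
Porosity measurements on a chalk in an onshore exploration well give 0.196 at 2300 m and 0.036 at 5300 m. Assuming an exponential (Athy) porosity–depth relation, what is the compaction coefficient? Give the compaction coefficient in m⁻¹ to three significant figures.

Working in km (1 km = 1000 m; c in km⁻¹ = c in m⁻¹ × 1000):
Athy: phi(z) = phi₀ e^(−cz) ⇒ phi₁/phi₂ = e^{c(z₂−z₁)} ⇒ c = ln(phi₁/phi₂)/(z₂−z₁)
c = ln(0.196/0.036) / (5.3 − 2.3) = ln(5.444) / 3 = 1.6946 / 3 = 0.5649 km⁻¹

0.000565 m⁻¹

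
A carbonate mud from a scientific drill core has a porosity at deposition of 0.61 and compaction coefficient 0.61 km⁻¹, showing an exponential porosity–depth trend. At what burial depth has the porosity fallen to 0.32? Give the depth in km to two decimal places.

Invert Athy's law: z = ln(n₀/n) / c
z = ln(0.61/0.32) / 0.61 = ln(1.906) / 0.61 = 0.6451 / 0.61 = 1.058 km

1.06 km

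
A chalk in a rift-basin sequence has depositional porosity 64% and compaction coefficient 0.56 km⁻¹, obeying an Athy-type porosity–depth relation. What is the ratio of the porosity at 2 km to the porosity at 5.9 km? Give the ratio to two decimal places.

phi(d₁)/phi(d₂) = e^(−β·d₁)/e^(−β·d₂) = e^{β(d₂−d₁)}
= exp(0.56 × 3.9) = exp(2.184) = 8.8818

8.88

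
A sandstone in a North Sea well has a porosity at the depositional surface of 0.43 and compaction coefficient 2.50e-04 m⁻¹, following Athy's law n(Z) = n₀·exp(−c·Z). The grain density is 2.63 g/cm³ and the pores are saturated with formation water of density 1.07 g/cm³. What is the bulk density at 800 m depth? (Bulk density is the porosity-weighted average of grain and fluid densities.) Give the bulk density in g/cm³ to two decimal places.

Working in km (1 km = 1000 m; c in km⁻¹ = c in m⁻¹ × 1000):
Porosity at depth: n = 0.43·exp(−0.25×0.8) = 0.43×0.8187 = 0.3521
Bulk density: ρ_b = (1−n)ρ_g + n·ρ_f = 0.6479×2.63 + 0.3521×1.07
       = 1.704 + 0.377 = 2.081 g/cm³

2.08 g/cm³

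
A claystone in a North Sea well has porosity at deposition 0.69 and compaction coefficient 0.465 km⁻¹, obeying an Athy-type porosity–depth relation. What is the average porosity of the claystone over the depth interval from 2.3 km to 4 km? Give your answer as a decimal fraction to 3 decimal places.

0.164

⟨φ⟩ = (1/(z₂−z₁)) ∫ φ₀ e^(−cz) dz = φ₀·(e^(−c·z₁) − e^(−c·z₂)) / (c·(z₂−z₁))
e^(−0.465×2.3) = 0.3432; e^(−0.465×4) = 0.1557
⟨φ⟩ = 0.69 × (0.3432 − 0.1557) / (0.465 × 1.7) = 0.69 × 0.2372 = 0.1637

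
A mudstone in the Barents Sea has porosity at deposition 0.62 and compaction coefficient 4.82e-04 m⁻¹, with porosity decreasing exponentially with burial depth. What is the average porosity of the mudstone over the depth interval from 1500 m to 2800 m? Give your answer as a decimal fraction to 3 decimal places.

0.224

Working in km (1 km = 1000 m; β in km⁻¹ = β in m⁻¹ × 1000):
⟨n⟩ = (1/(Z₂−Z₁)) ∫ n₀ e^(−βZ) dZ = n₀·(e^(−β·Z₁) − e^(−β·Z₂)) / (β·(Z₂−Z₁))
e^(−0.482×1.5) = 0.4853; e^(−0.482×2.8) = 0.2593
⟨n⟩ = 0.62 × (0.4853 − 0.2593) / (0.482 × 1.3) = 0.62 × 0.3606 = 0.2236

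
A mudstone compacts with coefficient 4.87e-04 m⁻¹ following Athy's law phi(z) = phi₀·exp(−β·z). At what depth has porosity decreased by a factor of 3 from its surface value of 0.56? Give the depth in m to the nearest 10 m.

2260 m

Working in km (1 km = 1000 m; β in km⁻¹ = β in m⁻¹ × 1000):
phi/phi₀ = 1/3 ⇒ exp(−β·z) = 1/3 ⇒ z = ln(3) / β
z = 1.0986 / 0.487 = 2.256 km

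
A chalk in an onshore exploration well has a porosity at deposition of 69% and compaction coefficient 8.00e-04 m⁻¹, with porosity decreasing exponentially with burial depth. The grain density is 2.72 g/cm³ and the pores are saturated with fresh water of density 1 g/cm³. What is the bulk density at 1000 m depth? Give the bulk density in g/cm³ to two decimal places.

Working in km (1 km = 1000 m; c in km⁻¹ = c in m⁻¹ × 1000):
Porosity at depth: φ = 0.69·exp(−0.8×1) = 0.69×0.4493 = 0.3100
Bulk density: ρ_b = (1−φ)ρ_g + φ·ρ_f = 0.6900×2.72 + 0.3100×1
       = 1.877 + 0.310 = 2.187 g/cm³

2.19 g/cm³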